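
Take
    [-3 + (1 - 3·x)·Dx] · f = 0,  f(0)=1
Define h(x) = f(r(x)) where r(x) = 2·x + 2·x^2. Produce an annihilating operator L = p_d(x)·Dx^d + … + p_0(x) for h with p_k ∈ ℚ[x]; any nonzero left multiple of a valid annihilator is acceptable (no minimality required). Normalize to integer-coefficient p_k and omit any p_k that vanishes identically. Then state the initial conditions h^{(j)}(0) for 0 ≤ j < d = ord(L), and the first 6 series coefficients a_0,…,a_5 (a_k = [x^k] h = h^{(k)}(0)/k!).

f: a_k = 1, 3, 9, 27, 81, 243, …
Substitute x→r, Dx→(1/r')Dx; clear ⇒ L₀.
L = (6 + 12·x) + (-1 + 6·x + 6·x^2)·Dx  (order 1).
h: a_k = 1, 6, 42, 288, 1980, 13608, …
ICs: h(0) = 1.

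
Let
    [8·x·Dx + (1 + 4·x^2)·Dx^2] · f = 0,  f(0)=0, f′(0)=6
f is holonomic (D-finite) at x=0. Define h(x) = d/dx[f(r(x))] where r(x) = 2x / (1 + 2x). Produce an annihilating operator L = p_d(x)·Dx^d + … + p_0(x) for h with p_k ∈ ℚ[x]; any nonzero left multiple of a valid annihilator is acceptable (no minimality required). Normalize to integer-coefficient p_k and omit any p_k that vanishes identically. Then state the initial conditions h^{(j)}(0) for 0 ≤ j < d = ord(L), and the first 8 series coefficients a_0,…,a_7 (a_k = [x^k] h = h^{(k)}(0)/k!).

L = (4 + 40·x) + (1 + 4·x + 20·x^2)·Dx  (order 1).
h: a_k = 12, -48, -48, 1152, -3648, -8448, 106752, -258048, …
ICs: h(0) = 12.

f: a_k = 0, 6, 0, -8, 0, 96/5, 0, -384/7, …
Change of var in L_f (x↦r) gives L₀.
h=h₀': d/dx-closure on L₀ ⇒ L.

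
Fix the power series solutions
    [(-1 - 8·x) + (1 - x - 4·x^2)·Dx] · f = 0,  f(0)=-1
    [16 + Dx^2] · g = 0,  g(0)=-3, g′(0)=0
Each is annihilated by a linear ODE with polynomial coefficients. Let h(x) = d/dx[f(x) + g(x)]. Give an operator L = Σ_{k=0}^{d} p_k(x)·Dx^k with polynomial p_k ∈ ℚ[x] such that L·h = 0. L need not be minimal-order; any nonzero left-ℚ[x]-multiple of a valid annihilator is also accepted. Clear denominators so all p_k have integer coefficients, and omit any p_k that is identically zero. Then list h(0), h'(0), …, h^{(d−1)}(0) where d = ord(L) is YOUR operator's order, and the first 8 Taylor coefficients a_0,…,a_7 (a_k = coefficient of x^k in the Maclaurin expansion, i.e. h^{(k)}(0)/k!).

f: a_k = -1, -1, -5, -9, -29, -65, -181, -441, …
g: a_k = -3, 0, 24, 0, -32, 0, 256/15, 0, …
L₀ := lclm(L_f,L_g); ord L₀ ≤ 1+2.
Differentiate: ansatz ord ≤ ord L₀ ⇒ L.
L = (6848 + 35072·x + 150784·x^2 + 87040·x^3 + 204800·x^4 + 147456·x^5 + 196608·x^6) + (-560 - 4048·x + 5184·x^2 + 13952·x^3 + 2560·x^4 + 18432·x^5 + 57344·x^6 + 65536·x^7)·Dx + (428 + 2192·x + 9424·x^2 + 5440·x^3 + 12800·x^4 + 9216·x^5 + 12288·x^6)·Dx^2 + (-35 - 253·x + 324·x^2 + 872·x^3 + 160·x^4 + 1152·x^5 + 3584·x^6 + 4096·x^7)·Dx^3  (order 3).
h: a_k = -1, 38, -27, -244, -325, -4918/5, -3087, -982696/105, …
ICs: h(0) = -1, h′(0) = 38, h′′(0) = -54.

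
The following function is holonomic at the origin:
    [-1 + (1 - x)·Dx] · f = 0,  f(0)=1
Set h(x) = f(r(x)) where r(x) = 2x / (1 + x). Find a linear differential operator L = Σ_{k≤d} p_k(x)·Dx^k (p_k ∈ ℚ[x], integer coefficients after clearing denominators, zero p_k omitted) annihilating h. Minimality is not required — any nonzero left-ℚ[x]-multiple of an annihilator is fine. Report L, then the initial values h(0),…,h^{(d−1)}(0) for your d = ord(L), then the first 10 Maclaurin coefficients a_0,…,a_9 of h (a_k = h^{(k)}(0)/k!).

f: a_k = 1, 1, 1, 1, 1, 1, 1, 1, 1, 1, …
h₀=f(r): pull back L_f along r ⇒ L₀.
L = 2 + (-1 + x^2)·Dx  (order 1).
h: a_k = 1, 2, 2, 2, 2, 2, 2, 2, 2, 2, …
ICs: h(0) = 1.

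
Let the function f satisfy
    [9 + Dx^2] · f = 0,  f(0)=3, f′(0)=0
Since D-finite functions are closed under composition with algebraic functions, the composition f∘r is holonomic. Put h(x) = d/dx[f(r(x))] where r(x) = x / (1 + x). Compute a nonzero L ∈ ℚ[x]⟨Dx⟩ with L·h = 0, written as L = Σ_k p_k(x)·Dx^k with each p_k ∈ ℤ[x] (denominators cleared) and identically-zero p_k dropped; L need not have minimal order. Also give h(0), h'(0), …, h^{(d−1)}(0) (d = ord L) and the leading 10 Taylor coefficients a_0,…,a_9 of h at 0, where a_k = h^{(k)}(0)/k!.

L = (15 + 12·x + 6·x^2) + (6 + 18·x + 18·x^2 + 6·x^3)·Dx + (1 + 4·x + 6·x^2 + 4·x^3 + x^4)·Dx^2  (order 2).
h: a_k = 0, -27, 81, -243/2, 135/2, 7371/40, -28917/40, 880659/560, -1475739/560, 16298253/4480, …
ICs: h(0) = 0, h′(0) = -27.

f: a_k = 3, 0, -27/2, 0, 81/8, 0, -243/80, 0, 2187/4480, 0, …
L₀ from L_f via x↦r, Dx↦r'^{-1}Dx.
h=h₀': d/dx-closure on L₀ ⇒ L.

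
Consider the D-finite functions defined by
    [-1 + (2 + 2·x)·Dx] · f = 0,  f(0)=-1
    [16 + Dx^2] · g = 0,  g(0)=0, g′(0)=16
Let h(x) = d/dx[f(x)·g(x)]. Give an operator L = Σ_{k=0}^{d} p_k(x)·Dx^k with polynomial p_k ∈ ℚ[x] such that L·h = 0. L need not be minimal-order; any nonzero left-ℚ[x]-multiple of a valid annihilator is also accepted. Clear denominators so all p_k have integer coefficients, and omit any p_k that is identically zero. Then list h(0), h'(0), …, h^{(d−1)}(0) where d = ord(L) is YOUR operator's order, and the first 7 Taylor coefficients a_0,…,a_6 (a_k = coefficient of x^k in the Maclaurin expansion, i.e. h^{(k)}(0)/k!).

f: a_k = -1, -1/2, 1/8, -1/16, 5/128, -7/256, 21/1024, …
g: a_k = 0, 16, 0, -128/3, 0, 512/15, 0, …
h₀=f·g: eliminate ⇒ L₀, order ≤ 1·2.
h₀' ⇒ L via d/dx closure of L₀.
L = (4733 + 17664·x + 25216·x^2 + 16384·x^3 + 4096·x^4) + (-244 - 756·x - 768·x^2 - 256·x^3)·Dx + (268 + 1048·x + 1548·x^2 + 1024·x^3 + 256·x^4)·Dx^2  (order 2).
h: a_k = -16, -16, 134, 244/3, -4661/24, -3561/40, 64235/576, …
ICs: h(0) = -16, h′(0) = -16.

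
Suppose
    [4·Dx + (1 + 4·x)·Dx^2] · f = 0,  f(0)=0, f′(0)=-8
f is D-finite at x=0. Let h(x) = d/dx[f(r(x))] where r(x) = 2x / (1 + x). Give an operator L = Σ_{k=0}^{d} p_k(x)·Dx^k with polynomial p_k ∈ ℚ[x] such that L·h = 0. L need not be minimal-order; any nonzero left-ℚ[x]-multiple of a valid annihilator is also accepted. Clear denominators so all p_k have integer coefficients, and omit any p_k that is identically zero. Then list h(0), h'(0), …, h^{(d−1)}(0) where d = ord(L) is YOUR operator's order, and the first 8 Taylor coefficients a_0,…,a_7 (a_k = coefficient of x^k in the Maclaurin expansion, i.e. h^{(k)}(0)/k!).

f: a_k = 0, -8, 16, -128/3, 128, -2048/5, 4096/3, -32768/7, …
L₀ from L_f via x↦r, Dx↦r'^{-1}Dx.
h=h₀': d/dx-closure on L₀ ⇒ L.
L = (10 + 18·x) + (1 + 10·x + 9·x^2)·Dx  (order 1).
h: a_k = -16, 160, -1456, 13120, -118096, 1062880, -9565936, 86093440, …
ICs: h(0) = -16.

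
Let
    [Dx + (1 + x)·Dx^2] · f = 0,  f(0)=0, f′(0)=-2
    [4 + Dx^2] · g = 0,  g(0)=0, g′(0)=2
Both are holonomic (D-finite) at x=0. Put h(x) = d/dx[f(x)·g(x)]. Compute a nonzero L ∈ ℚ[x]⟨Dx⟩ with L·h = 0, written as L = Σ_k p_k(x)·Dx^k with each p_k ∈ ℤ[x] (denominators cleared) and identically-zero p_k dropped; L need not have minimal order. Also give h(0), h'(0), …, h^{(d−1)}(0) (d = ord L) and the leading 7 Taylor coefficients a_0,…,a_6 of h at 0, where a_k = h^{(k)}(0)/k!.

f: a_k = 0, -2, 1, -2/3, 1/2, -2/5, 1/3, …
g: a_k = 0, 2, 0, -4/3, 0, 4/15, 0, …
L₀ := L_f ⊗_s L_g (sym. prod.), ord ≤ 4.
Derive L from L₀ (diff closure).
L = (-56 + 896·x + 4416·x^2 + 8064·x^3 + 7136·x^4 + 3072·x^5 + 512·x^6) + (72 + 776·x + 2080·x^2 + 2400·x^3 + 1280·x^4 + 256·x^5)·Dx + (70 + 824·x + 2780·x^2 + 4416·x^3 + 3664·x^4 + 1536·x^5 + 256·x^6)·Dx^2 + (18 + 194·x + 520·x^2 + 600·x^3 + 320·x^4 + 64·x^5)·Dx^3 + (21 + 150·x + 419·x^2 + 600·x^3 + 470·x^4 + 192·x^5 + 32·x^6)·Dx^4  (order 4).
h: a_k = 0, -8, 6, 16/3, -5/3, -8/3, 28/15, …
ICs: h(0) = 0, h′(0) = -8, h′′(0) = 12, h′′′(0) = 32.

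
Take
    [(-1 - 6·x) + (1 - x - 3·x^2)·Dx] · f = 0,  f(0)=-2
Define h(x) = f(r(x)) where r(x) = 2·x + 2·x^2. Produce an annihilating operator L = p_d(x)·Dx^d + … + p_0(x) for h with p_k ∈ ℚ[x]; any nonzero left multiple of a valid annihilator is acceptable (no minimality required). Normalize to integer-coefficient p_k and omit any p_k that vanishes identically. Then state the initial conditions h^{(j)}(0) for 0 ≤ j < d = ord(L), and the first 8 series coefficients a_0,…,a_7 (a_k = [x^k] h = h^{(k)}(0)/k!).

L = (2 + 28·x + 72·x^2 + 48·x^3) + (-1 + 2·x + 14·x^2 + 24·x^3 + 12·x^4)·Dx  (order 1).
h: a_k = -2, -4, -36, -176, -976, -5328, -28976, -158080, …
ICs: h(0) = -2.

f: a_k = -2, -2, -8, -14, -38, -80, -194, -434, …
f∘r: x↦r, Dx↦Dx/r' in L_f ⇒ L₀.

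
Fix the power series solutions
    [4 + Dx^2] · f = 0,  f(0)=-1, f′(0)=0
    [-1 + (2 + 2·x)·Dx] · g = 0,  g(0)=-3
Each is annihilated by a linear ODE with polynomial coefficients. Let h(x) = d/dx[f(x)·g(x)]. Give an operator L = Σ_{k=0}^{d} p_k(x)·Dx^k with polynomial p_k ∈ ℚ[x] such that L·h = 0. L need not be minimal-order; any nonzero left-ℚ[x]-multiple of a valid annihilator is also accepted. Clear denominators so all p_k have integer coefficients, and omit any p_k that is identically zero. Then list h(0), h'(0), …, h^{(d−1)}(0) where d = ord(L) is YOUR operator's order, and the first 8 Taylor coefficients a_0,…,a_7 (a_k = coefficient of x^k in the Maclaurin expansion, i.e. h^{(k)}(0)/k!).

f: a_k = -1, 0, 2, 0, -2/3, 0, 4/45, 0, …
g: a_k = -3, -3/2, 3/8, -3/16, 15/128, -21/256, 63/1024, -99/2048, …
h₀=f·g: eliminate ⇒ L₀, order ≤ 2·1.
Differentiate: ansatz ord ≤ ord L₀ ⇒ L.
L = (413 + 1344·x + 1696·x^2 + 1024·x^3 + 256·x^4) + (-52 - 180·x - 192·x^2 - 64·x^3)·Dx + (76 + 280·x + 396·x^2 + 256·x^3 + 64·x^4)·Dx^2  (order 2).
h: a_k = 3/2, -51/4, -135/16, 337/32, 905/256, -5281/2560, -26677/30720, 199649/430080, …
ICs: h(0) = 3/2, h′(0) = -51/4.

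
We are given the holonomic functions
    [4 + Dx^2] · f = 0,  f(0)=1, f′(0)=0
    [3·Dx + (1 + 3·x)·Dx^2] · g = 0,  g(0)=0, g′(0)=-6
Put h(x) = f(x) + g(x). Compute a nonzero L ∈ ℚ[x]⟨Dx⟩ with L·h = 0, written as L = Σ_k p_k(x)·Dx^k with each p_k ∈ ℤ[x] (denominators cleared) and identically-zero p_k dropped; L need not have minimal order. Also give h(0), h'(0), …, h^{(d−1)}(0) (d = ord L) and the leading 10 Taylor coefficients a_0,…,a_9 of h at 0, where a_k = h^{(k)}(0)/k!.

f: a_k = 1, 0, -2, 0, 2/3, 0, -4/45, 0, 2/315, 0, …
g: a_k = 0, -6, 9, -18, 81/2, -486/5, 243, -4374/7, 6561/4, -4374, …
Sum ⇒ L₀ = lclm(L_f,L_g) in ℚ(x)⟨Dx⟩.
L = (348 + 144·x + 216·x^2)·Dx + (44 + 180·x + 216·x^2 + 216·x^3)·Dx^2 + (87 + 36·x + 54·x^2)·Dx^3 + (11 + 45·x + 54·x^2 + 54·x^3)·Dx^4  (order 4).
h: a_k = 1, -6, 7, -18, 247/6, -486/5, 10931/45, -4374/7, 2066723/1260, -4374, …
ICs: h(0) = 1, h′(0) = -6, h′′(0) = 14, h′′′(0) = -108.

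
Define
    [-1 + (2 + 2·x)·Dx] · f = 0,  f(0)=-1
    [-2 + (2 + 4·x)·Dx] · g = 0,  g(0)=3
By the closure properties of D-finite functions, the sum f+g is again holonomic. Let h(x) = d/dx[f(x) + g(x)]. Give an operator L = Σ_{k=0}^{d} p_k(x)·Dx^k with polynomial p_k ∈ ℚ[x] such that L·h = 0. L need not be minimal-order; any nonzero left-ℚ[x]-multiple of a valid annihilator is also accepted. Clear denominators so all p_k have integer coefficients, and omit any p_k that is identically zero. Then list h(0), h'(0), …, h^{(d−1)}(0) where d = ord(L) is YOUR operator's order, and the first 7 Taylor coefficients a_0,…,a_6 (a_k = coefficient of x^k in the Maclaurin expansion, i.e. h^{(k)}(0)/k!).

f: a_k = -1, -1/2, 1/8, -1/16, 5/128, -7/256, 21/1024, …
g: a_k = 3, 3, -3/2, 3/2, -15/8, 21/8, -63/16, …
Sum ⇒ L₀ = lclm(L_f,L_g) in ℚ(x)⟨Dx⟩.
h₀' ⇒ L via d/dx closure of L₀.
L = -3 + (-9 - 12·x)·Dx + (-2 - 6·x - 4·x^2)·Dx^2  (order 2).
h: a_k = 5/2, -11/4, 69/16, -235/32, 3325/256, -12033/512, 88473/2048, …
ICs: h(0) = 5/2, h′(0) = -11/4.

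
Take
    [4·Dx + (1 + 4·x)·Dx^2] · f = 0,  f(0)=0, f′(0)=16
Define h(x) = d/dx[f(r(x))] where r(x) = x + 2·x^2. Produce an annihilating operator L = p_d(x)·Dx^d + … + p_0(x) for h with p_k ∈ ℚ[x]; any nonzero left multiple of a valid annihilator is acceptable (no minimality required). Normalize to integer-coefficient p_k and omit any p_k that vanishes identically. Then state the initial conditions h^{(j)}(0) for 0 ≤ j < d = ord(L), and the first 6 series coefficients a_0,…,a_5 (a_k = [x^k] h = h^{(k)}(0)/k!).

L = (16·x + 32·x^2) + (1 + 8·x + 24·x^2 + 32·x^3)·Dx  (order 1).
h: a_k = 16, 0, -128, 512, -1024, 0, …
ICs: h(0) = 16.

f: a_k = 0, 16, -32, 256/3, -256, 4096/5, …
Change of var in L_f (x↦r) gives L₀.
Derive L from L₀ (diff closure).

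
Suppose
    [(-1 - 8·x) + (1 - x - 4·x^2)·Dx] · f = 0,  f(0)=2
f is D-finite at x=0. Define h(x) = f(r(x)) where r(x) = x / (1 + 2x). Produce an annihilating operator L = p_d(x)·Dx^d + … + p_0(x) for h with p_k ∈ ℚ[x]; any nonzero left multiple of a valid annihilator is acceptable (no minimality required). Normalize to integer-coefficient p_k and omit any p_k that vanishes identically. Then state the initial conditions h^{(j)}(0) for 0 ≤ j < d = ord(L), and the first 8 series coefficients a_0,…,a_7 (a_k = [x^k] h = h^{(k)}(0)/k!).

L = (1 + 10·x) + (-1 - 5·x - 4·x^2 + 4·x^3)·Dx  (order 1).
h: a_k = 2, 2, 6, -14, 54, -190, 678, -2414, …
ICs: h(0) = 2.

f: a_k = 2, 2, 10, 18, 58, 130, 362, 882, …
f∘r: x↦r, Dx↦Dx/r' in L_f ⇒ L₀.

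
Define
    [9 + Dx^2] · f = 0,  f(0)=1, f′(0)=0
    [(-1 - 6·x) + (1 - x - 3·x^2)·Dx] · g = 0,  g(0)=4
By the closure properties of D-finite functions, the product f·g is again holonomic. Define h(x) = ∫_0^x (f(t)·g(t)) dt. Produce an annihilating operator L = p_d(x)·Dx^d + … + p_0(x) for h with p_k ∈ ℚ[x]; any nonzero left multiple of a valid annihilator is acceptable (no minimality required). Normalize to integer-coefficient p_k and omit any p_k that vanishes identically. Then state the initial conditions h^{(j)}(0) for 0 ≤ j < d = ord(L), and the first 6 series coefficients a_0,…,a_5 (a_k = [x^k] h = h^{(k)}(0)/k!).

L = (-3 + 9·x + 27·x^2)·Dx + (2 + 12·x)·Dx^2 + (-1 + x + 3·x^2)·Dx^3  (order 3).
h: a_k = 0, 4, 2, -2/3, 5/2, 7/2, …
ICs: h(0) = 0, h′(0) = 4, h′′(0) = 4.

f: a_k = 1, 0, -9/2, 0, 27/8, 0, …
g: a_k = 4, 4, 16, 28, 76, 160, …
L₀ := L_f ⊗_s L_g (sym. prod.), ord ≤ 2.
Integrate: L := L₀·Dx.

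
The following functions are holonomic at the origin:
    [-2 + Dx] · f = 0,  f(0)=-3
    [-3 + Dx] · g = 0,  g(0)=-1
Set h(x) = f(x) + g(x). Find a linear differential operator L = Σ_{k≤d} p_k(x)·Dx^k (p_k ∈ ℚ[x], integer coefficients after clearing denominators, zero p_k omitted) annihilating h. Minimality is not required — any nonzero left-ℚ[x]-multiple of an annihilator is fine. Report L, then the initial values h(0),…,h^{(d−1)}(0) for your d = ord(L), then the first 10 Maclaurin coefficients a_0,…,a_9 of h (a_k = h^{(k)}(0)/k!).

L = 6 - 5·Dx + Dx^2  (order 2).
h: a_k = -4, -9, -21/2, -17/2, -43/8, -113/40, -307/240, -857/1680, -349/1920, -7073/120960, …
ICs: h(0) = -4, h′(0) = -9.

f: a_k = -3, -6, -6, -4, -2, -4/5, -4/15, -8/105, -2/105, -4/945, …
g: a_k = -1, -3, -9/2, -9/2, -27/8, -81/40, -81/80, -243/560, -729/4480, -243/4480, …
f+g: L₀ = lclm(L_f,L_g), ord ≤ 1+1.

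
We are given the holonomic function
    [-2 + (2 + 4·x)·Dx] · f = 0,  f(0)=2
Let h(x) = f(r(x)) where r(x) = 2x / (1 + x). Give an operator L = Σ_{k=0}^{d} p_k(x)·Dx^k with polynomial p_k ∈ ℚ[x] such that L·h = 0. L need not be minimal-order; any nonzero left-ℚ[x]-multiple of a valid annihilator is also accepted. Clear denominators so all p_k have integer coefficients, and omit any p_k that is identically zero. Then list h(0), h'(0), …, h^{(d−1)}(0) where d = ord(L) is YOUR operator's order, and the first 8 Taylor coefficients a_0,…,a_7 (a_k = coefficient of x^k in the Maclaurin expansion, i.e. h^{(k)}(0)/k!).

f: a_k = 2, 2, -1, 1, -5/4, 7/4, -21/8, 33/8, …
L₀ from L_f via x↦r, Dx↦r'^{-1}Dx.
L = -2 + (1 + 6·x + 5·x^2)·Dx  (order 1).
h: a_k = 2, 4, -8, 20, -60, 204, -752, 2924, …
ICs: h(0) = 2.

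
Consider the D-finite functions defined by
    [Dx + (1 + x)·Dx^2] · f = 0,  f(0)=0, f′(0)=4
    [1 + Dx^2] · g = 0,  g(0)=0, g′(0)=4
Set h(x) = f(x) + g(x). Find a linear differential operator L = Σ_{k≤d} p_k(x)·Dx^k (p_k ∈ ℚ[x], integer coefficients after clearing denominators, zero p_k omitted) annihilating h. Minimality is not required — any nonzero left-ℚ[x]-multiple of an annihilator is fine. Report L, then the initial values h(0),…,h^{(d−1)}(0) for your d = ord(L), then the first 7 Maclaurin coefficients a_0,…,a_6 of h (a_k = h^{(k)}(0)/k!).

L = (7 + 2·x + x^2)·Dx + (3 + 5·x + 3·x^2 + x^3)·Dx^2 + (7 + 2·x + x^2)·Dx^3 + (3 + 5·x + 3·x^2 + x^3)·Dx^4  (order 4).
h: a_k = 0, 8, -2, 2/3, -1, 5/6, -2/3, …
ICs: h(0) = 0, h′(0) = 8, h′′(0) = -4, h′′′(0) = 4.

f: a_k = 0, 4, -2, 4/3, -1, 4/5, -2/3, …
g: a_k = 0, 4, 0, -2/3, 0, 1/30, 0, …
Weyl lclm of L_f,L_g ⇒ L₀ (ord ≤ 4).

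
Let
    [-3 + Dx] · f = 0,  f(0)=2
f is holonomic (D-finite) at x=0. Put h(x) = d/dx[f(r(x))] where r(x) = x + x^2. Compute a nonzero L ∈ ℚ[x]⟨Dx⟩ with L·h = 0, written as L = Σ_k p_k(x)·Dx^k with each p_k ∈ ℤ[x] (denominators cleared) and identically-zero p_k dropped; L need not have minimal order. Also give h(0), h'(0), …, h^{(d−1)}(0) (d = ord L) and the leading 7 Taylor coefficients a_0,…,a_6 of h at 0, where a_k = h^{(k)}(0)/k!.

L = (5 + 12·x + 12·x^2) + (-1 - 2·x)·Dx  (order 1).
h: a_k = 6, 30, 81, 171, 1161/4, 8613/20, 4509/8, …
ICs: h(0) = 6.

f: a_k = 2, 6, 9, 9, 27/4, 81/20, 81/40, …
Change of var in L_f (x↦r) gives L₀.
Differentiate: ansatz ord ≤ ord L₀ ⇒ L.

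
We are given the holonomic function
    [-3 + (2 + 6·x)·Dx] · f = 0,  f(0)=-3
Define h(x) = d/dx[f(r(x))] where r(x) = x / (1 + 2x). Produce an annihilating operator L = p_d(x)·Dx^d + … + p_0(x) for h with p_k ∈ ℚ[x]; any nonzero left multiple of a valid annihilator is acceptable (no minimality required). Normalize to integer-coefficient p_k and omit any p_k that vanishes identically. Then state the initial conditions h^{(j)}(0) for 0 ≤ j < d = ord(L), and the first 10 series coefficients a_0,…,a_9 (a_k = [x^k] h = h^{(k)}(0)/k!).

f: a_k = -3, -9/2, 27/8, -81/16, 1215/128, -5103/256, 45927/1024, -216513/2048, 8444007/32768, -42220035/65536, …
h₀=f(r): pull back L_f along r ⇒ L₀.
Differentiate: ansatz ord ≤ ord L₀ ⇒ L.
L = (-11 - 40·x) + (-2 - 14·x - 20·x^2)·Dx  (order 1).
h: a_k = -9/2, 99/4, -1755/16, 14895/32, -508635/256, 4432509/512, -78986943/2048, 717364935/4096, -52916956155/65536, 493641621585/131072, …
ICs: h(0) = -9/2.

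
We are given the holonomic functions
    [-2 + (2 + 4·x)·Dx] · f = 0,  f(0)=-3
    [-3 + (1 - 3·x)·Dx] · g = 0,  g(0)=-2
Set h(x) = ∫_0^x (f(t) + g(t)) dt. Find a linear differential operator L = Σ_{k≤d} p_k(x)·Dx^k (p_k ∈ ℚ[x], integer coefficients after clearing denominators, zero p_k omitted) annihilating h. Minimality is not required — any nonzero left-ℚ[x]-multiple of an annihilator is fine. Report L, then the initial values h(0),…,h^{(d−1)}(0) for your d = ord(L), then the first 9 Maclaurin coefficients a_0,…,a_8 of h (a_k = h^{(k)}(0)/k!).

f: a_k = -3, -3, 3/2, -3/2, 15/8, -21/8, 63/16, -99/16, 1287/128, …
g: a_k = -2, -6, -18, -54, -162, -486, -1458, -4374, -13122, …
f+g: L₀ = lclm(L_f,L_g), ord ≤ 1+1.
Integrate: L := L₀·Dx.
L = (21 + 27·x)·Dx + (-19 - 66·x - 81·x^2)·Dx^2 + (2 + 7·x - 21·x^2 - 54·x^3)·Dx^3  (order 3).
h: a_k = 0, -5, -9/2, -11/2, -111/8, -1281/40, -1303/16, -23265/112, -70083/128, …
ICs: h(0) = 0, h′(0) = -5, h′′(0) = -9.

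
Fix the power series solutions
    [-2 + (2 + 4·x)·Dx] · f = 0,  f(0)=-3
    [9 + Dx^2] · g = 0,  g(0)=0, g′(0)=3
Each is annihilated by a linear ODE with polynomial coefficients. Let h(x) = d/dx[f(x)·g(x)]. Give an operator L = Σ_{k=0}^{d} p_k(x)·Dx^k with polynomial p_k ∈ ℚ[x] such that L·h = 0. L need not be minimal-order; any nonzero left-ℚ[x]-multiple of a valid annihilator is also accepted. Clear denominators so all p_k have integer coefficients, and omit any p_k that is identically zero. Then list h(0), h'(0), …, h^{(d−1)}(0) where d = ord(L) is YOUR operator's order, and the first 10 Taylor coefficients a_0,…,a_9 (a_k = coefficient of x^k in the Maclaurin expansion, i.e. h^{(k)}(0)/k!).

f: a_k = -3, -3, 3/2, -3/2, 15/8, -21/8, 63/16, -99/16, 1287/128, -2145/128, …
g: a_k = 0, 3, 0, -9/2, 0, 81/40, 0, -243/560, 0, 243/4480, …
L₀ := L_f ⊗_s L_g (sym. prod.), ord ≤ 2.
h=h₀': d/dx-closure on L₀ ⇒ L.
L = (14 + 84·x + 192·x^2 + 216·x^3 + 108·x^4) + (-1 - 8·x - 18·x^2 - 12·x^3)·Dx + (1 + 7·x + 19·x^2 + 24·x^3 + 12·x^4)·Dx^2  (order 2).
h: a_k = -9, -18, 54, 36, -36, -216/5, 54, -2376/35, 972/7, -1908/7, …
ICs: h(0) = -9, h′(0) = -18.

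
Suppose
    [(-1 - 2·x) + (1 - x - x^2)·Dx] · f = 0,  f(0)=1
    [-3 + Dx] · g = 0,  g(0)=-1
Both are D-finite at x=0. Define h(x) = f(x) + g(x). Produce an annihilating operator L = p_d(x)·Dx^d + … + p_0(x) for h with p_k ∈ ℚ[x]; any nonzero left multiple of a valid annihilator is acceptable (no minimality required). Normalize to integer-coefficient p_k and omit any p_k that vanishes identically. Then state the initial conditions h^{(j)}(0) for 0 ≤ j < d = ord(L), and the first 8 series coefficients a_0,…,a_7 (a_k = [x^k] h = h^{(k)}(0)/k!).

L = (-3 - 9·x - 45·x^2 - 18·x^3) + (-5 + 24·x + 15·x^2 - 18·x^3 - 9·x^4)·Dx + (2 - 7·x + 8·x^3 + 3·x^4)·Dx^2  (order 2).
h: a_k = 0, -2, -5/2, -3/2, 13/8, 239/40, 959/80, 11517/560, …
ICs: h(0) = 0, h′(0) = -2.

f: a_k = 1, 1, 2, 3, 5, 8, 13, 21, …
g: a_k = -1, -3, -9/2, -9/2, -27/8, -81/40, -81/80, -243/560, …
Weyl lclm of L_f,L_g ⇒ L₀ (ord ≤ 2).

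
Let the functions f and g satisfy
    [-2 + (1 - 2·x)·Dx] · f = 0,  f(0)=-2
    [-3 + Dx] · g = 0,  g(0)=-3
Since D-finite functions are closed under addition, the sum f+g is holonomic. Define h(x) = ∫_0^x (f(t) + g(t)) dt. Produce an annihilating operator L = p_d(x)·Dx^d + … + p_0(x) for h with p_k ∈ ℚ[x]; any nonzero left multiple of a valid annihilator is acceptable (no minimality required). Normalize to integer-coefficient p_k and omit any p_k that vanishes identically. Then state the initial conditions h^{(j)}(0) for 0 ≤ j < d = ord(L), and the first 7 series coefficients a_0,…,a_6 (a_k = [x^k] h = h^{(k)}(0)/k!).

L = (-6 - 36·x)·Dx + (-1 + 36·x - 36·x^2)·Dx^2 + (1 - 8·x + 12·x^2)·Dx^3  (order 3).
h: a_k = 0, -5, -13/2, -43/6, -59/8, -337/40, -2803/240, …
ICs: h(0) = 0, h′(0) = -5, h′′(0) = -13.

f: a_k = -2, -4, -8, -16, -32, -64, -128, …
g: a_k = -3, -9, -27/2, -27/2, -81/8, -243/40, -243/80, …
Sum ⇒ L₀ = lclm(L_f,L_g) in ℚ(x)⟨Dx⟩.
∫: right-multiply L₀ by Dx.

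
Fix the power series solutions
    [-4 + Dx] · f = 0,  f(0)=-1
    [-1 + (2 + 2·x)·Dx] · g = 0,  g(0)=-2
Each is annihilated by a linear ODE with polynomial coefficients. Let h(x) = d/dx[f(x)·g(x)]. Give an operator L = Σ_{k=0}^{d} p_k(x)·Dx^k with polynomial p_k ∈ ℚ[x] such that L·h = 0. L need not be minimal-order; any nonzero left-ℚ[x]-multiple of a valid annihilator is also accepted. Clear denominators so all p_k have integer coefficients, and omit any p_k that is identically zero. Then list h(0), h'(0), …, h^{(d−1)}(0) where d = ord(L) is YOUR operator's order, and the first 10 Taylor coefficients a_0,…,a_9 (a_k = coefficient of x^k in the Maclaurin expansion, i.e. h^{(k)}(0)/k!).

L = (79 + 144·x + 64·x^2) + (-18 - 34·x - 16·x^2)·Dx  (order 1).
h: a_k = 9, 79/2, 683/8, 1947/16, 49553/384, 417727/3840, 389323/5120, 29265889/645120, 243638873/10321920, 224615351/20643840, …
ICs: h(0) = 9.

f: a_k = -1, -4, -8, -32/3, -32/3, -128/15, -256/45, -1024/315, -512/315, -2048/2835, …
g: a_k = -2, -1, 1/4, -1/8, 5/64, -7/128, 21/512, -33/1024, 429/16384, -715/32768, …
f·g: L₀ = L_f ⊗_s L_g, ord ≤ 1·1.
Differentiate: ansatz ord ≤ ord L₀ ⇒ L.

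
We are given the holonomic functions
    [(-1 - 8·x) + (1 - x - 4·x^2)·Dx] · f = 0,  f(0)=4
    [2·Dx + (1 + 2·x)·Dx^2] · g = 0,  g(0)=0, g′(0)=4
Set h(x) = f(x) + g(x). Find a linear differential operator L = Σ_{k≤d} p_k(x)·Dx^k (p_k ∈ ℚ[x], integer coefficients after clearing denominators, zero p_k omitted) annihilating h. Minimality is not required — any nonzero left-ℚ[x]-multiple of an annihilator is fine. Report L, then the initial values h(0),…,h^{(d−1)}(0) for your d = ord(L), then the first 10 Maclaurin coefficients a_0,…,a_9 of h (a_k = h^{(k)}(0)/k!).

f: a_k = 4, 4, 20, 36, 116, 260, 724, 1764, 4660, 11716, …
g: a_k = 0, 4, -4, 16/3, -8, 64/5, -64/3, 256/7, -64, 1024/9, …
f+g: L₀ = lclm(L_f,L_g), ord ≤ 1+2.
L = (94 + 644·x + 1664·x^2 + 1920·x^3 + 1536·x^4)·Dx + (23 + 324·x + 1448·x^2 + 3072·x^3 + 3904·x^4 + 2560·x^5)·Dx^2 + (-6 - 35·x - 53·x^2 + 98·x^3 + 528·x^4 + 864·x^5 + 512·x^6)·Dx^3  (order 3).
h: a_k = 4, 8, 16, 124/3, 108, 1364/5, 2108/3, 12604/7, 4596, 106468/9, …
ICs: h(0) = 4, h′(0) = 8, h′′(0) = 32.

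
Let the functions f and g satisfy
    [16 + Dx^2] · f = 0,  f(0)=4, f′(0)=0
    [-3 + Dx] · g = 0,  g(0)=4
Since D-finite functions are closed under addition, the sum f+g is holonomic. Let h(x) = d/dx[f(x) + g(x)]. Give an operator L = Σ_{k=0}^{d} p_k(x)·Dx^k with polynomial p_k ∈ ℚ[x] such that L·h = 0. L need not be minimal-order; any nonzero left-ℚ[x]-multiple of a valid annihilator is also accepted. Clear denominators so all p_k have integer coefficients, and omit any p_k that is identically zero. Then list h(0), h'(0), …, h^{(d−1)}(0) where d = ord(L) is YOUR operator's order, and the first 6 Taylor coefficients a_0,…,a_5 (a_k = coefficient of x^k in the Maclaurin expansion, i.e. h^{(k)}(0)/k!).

L = 48 - 16·Dx + 3·Dx^2 - Dx^3  (order 3).
h: a_k = 12, -28, 54, 674/3, 81/2, -3367/30, …
ICs: h(0) = 12, h′(0) = -28, h′′(0) = 108.

f: a_k = 4, 0, -32, 0, 128/3, 0, …
g: a_k = 4, 12, 18, 18, 27/2, 81/10, …
Weyl lclm of L_f,L_g ⇒ L₀ (ord ≤ 3).
h=h₀': d/dx-closure on L₀ ⇒ L.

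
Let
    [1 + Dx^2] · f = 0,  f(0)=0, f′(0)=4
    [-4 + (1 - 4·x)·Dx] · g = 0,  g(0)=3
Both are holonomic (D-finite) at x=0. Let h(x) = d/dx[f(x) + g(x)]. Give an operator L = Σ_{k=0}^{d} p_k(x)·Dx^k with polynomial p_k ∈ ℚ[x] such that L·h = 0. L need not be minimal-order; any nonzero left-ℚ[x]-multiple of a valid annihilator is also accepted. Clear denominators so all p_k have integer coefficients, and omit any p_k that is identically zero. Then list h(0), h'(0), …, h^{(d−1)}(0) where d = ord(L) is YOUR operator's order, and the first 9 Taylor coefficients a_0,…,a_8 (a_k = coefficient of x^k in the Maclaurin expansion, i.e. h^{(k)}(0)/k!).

L = (1544 - 64·x + 128·x^2) + (-97 + 396·x - 48·x^2 + 64·x^3)·Dx + (1544 - 64·x + 128·x^2)·Dx^2 + (-97 + 396·x - 48·x^2 + 64·x^3)·Dx^3  (order 3).
h: a_k = 16, 96, 574, 3072, 92161/6, 73728, 61931519/180, 1572864, 71345111041/10080, …
ICs: h(0) = 16, h′(0) = 96, h′′(0) = 1148.

f: a_k = 0, 4, 0, -2/3, 0, 1/30, 0, -1/1260, 0, …
g: a_k = 3, 12, 48, 192, 768, 3072, 12288, 49152, 196608, …
L₀ := lclm(L_f,L_g); ord L₀ ≤ 2+1.
h=h₀': d/dx-closure on L₀ ⇒ L.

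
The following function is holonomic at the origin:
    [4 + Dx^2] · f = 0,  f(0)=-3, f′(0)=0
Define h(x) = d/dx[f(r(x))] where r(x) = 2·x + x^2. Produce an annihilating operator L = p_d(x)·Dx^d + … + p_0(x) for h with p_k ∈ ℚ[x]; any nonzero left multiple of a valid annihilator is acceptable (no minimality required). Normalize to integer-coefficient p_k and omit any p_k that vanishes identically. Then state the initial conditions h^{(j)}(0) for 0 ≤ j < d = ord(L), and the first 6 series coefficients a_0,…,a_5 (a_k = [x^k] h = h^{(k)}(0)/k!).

f: a_k = -3, 0, 6, 0, -2, 0, …
f∘r: x↦r, Dx↦Dx/r' in L_f ⇒ L₀.
Derive L from L₀ (diff closure).
L = (19 + 64·x + 96·x^2 + 64·x^3 + 16·x^4) + (-3 - 3·x)·Dx + (1 + 2·x + x^2)·Dx^2  (order 2).
h: a_k = 0, 48, 72, -104, -320, -928/5, …
ICs: h(0) = 0, h′(0) = 48.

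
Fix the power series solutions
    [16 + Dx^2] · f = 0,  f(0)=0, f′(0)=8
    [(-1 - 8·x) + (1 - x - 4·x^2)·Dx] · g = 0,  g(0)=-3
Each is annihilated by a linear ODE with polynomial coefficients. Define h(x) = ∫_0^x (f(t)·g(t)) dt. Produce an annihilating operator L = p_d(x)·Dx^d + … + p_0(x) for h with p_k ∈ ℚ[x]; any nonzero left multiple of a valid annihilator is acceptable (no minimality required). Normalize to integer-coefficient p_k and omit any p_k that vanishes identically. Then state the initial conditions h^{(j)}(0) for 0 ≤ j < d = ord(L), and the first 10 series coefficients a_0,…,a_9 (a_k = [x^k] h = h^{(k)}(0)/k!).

f: a_k = 0, 8, 0, -64/3, 0, 256/15, 0, -2048/315, 0, 4096/2835, …
g: a_k = -3, -3, -15, -27, -87, -195, -543, -1323, -3495, -8787, …
Product ⇒ symmetric product L₀, ord ≤ 2.
h=∫₀ˣh₀: take L = L₀·Dx.
L = (-8 + 16·x + 64·x^2)·Dx + (2 + 16·x)·Dx^2 + (-1 + x + 4·x^2)·Dx^3  (order 3).
h: a_k = 0, 0, -12, -8, -14, -152/5, -356/5, -5176/35, -35759/105, -720856/945, …
ICs: h(0) = 0, h′(0) = 0, h′′(0) = -24.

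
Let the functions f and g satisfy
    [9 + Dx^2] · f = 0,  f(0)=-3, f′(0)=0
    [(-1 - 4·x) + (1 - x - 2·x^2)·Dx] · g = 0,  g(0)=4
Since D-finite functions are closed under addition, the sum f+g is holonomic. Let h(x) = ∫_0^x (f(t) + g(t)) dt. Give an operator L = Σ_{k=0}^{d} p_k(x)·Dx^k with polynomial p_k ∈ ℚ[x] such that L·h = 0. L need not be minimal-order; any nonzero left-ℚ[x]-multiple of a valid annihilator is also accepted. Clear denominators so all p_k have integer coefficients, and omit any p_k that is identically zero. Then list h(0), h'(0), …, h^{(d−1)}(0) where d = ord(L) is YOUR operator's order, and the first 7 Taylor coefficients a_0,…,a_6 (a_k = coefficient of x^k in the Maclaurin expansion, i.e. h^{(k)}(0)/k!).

L = (-117 - 486·x - 135·x^2 - 360·x^3 - 540·x^4 - 432·x^5)·Dx + (45 - 63·x - 81·x^2 + 153·x^3 + 18·x^4 - 324·x^5 - 216·x^6)·Dx^2 + (-13 - 54·x - 15·x^2 - 40·x^3 - 60·x^4 - 48·x^5)·Dx^3 + (5 - 7·x - 9·x^2 + 17·x^3 + 2·x^4 - 36·x^5 - 24·x^6)·Dx^4  (order 4).
h: a_k = 0, 1, 2, 17/2, 5, 271/40, 14, …
ICs: h(0) = 0, h′(0) = 1, h′′(0) = 4, h′′′(0) = 51.

f: a_k = -3, 0, 27/2, 0, -81/8, 0, 243/80, …
g: a_k = 4, 4, 12, 20, 44, 84, 172, …
Sum ⇒ L₀ = lclm(L_f,L_g) in ℚ(x)⟨Dx⟩.
h=∫h₀ ⇒ L = L₀·Dx.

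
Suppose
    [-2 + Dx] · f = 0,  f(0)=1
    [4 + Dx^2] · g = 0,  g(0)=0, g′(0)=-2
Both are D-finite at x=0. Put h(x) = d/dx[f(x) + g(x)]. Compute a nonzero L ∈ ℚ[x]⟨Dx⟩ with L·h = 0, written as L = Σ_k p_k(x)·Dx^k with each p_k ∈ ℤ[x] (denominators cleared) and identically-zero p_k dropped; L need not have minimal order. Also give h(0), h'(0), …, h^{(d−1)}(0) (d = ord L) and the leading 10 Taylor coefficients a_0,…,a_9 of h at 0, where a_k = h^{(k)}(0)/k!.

L = 8 - 4·Dx + 2·Dx^2 - Dx^3  (order 3).
h: a_k = 0, 4, 8, 8/3, 0, 8/15, 16/45, 16/315, 0, 8/2835, …
ICs: h(0) = 0, h′(0) = 4, h′′(0) = 16.

f: a_k = 1, 2, 2, 4/3, 2/3, 4/15, 4/45, 8/315, 2/315, 4/2835, …
g: a_k = 0, -2, 0, 4/3, 0, -4/15, 0, 8/315, 0, -4/2835, …
L₀ := lclm(L_f,L_g); ord L₀ ≤ 1+2.
h=h₀': d/dx-closure on L₀ ⇒ L.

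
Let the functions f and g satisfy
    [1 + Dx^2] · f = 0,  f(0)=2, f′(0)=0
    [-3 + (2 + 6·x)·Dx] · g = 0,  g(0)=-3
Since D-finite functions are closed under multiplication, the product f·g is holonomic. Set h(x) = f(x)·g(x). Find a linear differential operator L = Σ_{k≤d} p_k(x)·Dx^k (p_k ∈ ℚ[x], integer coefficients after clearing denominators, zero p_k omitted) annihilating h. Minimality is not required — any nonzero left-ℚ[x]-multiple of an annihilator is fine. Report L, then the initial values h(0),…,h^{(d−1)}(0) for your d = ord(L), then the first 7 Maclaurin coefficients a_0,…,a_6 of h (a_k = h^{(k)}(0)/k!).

f: a_k = 2, 0, -1, 0, 1/12, 0, -1/360, …
g: a_k = -3, -9/2, 27/8, -81/16, 1215/128, -5103/256, 45927/1024, …
L₀ := L_f ⊗_s L_g (sym. prod.), ord ≤ 2.
L = (31 + 24·x + 36·x^2) + (-12 - 36·x)·Dx + (4 + 24·x + 36·x^2)·Dx^2  (order 2).
h: a_k = -6, -9, 39/4, -45/8, 983/64, -4503/128, 618229/7680, …
ICs: h(0) = -6, h′(0) = -9.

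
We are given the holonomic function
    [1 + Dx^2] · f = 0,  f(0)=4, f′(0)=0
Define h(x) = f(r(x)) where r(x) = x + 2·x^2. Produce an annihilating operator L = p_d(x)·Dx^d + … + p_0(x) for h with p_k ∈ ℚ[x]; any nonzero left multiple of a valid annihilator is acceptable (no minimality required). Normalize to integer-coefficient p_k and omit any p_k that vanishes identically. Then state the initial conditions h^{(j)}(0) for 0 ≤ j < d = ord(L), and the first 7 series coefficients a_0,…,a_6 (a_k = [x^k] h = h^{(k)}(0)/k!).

L = (1 + 12·x + 48·x^2 + 64·x^3) - 4·Dx + (1 + 4·x)·Dx^2  (order 2).
h: a_k = 4, 0, -2, -8, -47/6, 4/3, 719/180, …
ICs: h(0) = 4, h′(0) = 0.

f: a_k = 4, 0, -2, 0, 1/6, 0, -1/180, …
L₀ from L_f via x↦r, Dx↦r'^{-1}Dx.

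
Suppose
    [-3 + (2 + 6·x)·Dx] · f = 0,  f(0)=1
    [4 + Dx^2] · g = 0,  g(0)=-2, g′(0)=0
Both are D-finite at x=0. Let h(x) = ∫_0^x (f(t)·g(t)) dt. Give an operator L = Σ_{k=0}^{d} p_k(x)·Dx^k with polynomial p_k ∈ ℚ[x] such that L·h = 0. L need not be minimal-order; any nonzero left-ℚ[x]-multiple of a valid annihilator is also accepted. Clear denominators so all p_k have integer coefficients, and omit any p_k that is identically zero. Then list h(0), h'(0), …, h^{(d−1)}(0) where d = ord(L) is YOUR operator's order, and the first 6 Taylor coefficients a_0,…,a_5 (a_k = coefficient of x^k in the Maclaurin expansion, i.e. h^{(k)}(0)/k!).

L = (43 + 96·x + 144·x^2)·Dx + (-12 - 36·x)·Dx^2 + (4 + 24·x + 36·x^2)·Dx^3  (order 3).
h: a_k = 0, -2, -3/2, 25/12, 21/32, 19/192, …
ICs: h(0) = 0, h′(0) = -2, h′′(0) = -3.

f: a_k = 1, 3/2, -9/8, 27/16, -405/128, 1701/256, …
g: a_k = -2, 0, 4, 0, -4/3, 0, …
Sym-product of L_f,L_g gives L₀ (≤ ord 2).
∫: right-multiply L₀ by Dx.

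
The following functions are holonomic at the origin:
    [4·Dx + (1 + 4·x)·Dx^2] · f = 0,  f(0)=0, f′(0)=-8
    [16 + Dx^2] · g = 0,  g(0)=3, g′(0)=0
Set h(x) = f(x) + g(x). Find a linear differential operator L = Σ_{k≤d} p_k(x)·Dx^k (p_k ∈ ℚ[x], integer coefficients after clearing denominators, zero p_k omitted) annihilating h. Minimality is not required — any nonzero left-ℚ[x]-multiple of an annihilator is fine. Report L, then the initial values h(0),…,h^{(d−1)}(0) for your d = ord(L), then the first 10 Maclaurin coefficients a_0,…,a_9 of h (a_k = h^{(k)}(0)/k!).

L = (448 + 512·x + 1024·x^2)·Dx + (48 + 320·x + 768·x^2 + 1024·x^3)·Dx^2 + (28 + 32·x + 64·x^2)·Dx^3 + (3 + 20·x + 48·x^2 + 64·x^3)·Dx^4  (order 4).
h: a_k = 3, -8, -8, -128/3, 160, -2048/5, 20224/15, -32768/7, 1720832/105, -524288/9, …
ICs: h(0) = 3, h′(0) = -8, h′′(0) = -16, h′′′(0) = -256.

f: a_k = 0, -8, 16, -128/3, 128, -2048/5, 4096/3, -32768/7, 16384, -524288/9, …
g: a_k = 3, 0, -24, 0, 32, 0, -256/15, 0, 512/105, 0, …
h₀=f+g: left-lcm gives L₀, ord ≤ 4.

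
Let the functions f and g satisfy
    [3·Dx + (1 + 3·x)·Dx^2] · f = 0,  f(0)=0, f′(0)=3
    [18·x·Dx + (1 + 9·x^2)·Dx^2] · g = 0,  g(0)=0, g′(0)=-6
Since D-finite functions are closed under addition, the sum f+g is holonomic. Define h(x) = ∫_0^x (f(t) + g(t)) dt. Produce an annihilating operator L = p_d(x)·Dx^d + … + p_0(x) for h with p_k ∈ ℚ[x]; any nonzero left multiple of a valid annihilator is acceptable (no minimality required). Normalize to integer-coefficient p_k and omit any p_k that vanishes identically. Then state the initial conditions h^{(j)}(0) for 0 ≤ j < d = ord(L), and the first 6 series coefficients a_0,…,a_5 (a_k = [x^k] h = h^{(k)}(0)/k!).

f: a_k = 0, 3, -9/2, 9, -81/4, 243/5, …
g: a_k = 0, -6, 0, 18, 0, -486/5, …
L₀ := lclm(L_f,L_g); ord L₀ ≤ 2+2.
∫: right-multiply L₀ by Dx.
L = (-18 - 162·x + 486·x^2 + 486·x^3)·Dx^2 + (-12 - 36·x + 972·x^3 + 972·x^4)·Dx^3 + (-1 + 3·x + 18·x^2 + 54·x^3 + 243·x^4 + 243·x^5)·Dx^4  (order 4).
h: a_k = 0, 0, -3/2, -3/2, 27/4, -81/20, …
ICs: h(0) = 0, h′(0) = 0, h′′(0) = -3, h′′′(0) = -9.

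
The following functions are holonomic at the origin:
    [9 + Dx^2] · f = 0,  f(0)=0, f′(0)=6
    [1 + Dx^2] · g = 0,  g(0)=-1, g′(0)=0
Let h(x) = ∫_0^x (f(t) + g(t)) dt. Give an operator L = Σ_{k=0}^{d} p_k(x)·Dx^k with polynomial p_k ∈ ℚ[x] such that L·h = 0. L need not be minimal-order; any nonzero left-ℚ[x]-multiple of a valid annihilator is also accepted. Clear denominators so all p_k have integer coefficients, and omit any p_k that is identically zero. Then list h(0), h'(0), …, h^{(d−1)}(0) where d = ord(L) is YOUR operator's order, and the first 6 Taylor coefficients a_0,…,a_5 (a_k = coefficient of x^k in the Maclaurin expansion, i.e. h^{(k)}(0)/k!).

f: a_k = 0, 6, 0, -9, 0, 81/20, …
g: a_k = -1, 0, 1/2, 0, -1/24, 0, …
L₀ := lclm(L_f,L_g); ord L₀ ≤ 2+2.
h=∫h₀ ⇒ L = L₀·Dx.
L = 9·Dx + 10·Dx^3 + Dx^5  (order 5).
h: a_k = 0, -1, 3, 1/6, -9/4, -1/120, …
ICs: h(0) = 0, h′(0) = -1, h′′(0) = 6, h′′′(0) = 1, h′′′′(0) = -54.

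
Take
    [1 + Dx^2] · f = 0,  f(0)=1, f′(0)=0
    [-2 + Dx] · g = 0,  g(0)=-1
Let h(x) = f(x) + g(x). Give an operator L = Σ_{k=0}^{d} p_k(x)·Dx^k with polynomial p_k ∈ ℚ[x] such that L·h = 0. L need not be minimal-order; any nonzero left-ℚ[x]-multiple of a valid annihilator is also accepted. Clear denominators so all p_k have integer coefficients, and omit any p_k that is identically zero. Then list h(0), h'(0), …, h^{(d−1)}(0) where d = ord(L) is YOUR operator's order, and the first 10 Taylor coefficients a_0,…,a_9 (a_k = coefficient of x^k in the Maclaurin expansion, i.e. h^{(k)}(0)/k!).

L = -2 + Dx - 2·Dx^2 + Dx^3  (order 3).
h: a_k = 0, -2, -5/2, -4/3, -5/8, -4/15, -13/144, -8/315, -17/2688, -4/2835, …
ICs: h(0) = 0, h′(0) = -2, h′′(0) = -5.

f: a_k = 1, 0, -1/2, 0, 1/24, 0, -1/720, 0, 1/40320, 0, …
g: a_k = -1, -2, -2, -4/3, -2/3, -4/15, -4/45, -8/315, -2/315, -4/2835, …
Sum ⇒ L₀ = lclm(L_f,L_g) in ℚ(x)⟨Dx⟩.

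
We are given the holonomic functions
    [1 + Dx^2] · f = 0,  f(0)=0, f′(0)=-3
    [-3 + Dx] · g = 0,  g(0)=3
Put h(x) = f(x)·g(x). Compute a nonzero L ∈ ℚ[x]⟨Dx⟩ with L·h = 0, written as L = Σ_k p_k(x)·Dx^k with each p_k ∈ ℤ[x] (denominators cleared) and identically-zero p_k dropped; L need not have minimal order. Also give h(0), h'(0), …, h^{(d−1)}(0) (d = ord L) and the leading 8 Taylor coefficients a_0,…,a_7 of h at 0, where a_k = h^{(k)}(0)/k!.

f: a_k = 0, -3, 0, 1/2, 0, -1/40, 0, 1/1680, …
g: a_k = 3, 9, 27/2, 27/2, 81/8, 243/40, 243/80, 729/560, …
Sym-product of L_f,L_g gives L₀ (≤ ord 2).
L = 10 - 6·Dx + Dx^2  (order 2).
h: a_k = 0, -9, -27, -39, -36, -237/10, -117/10, -307/70, …
ICs: h(0) = 0, h′(0) = -9.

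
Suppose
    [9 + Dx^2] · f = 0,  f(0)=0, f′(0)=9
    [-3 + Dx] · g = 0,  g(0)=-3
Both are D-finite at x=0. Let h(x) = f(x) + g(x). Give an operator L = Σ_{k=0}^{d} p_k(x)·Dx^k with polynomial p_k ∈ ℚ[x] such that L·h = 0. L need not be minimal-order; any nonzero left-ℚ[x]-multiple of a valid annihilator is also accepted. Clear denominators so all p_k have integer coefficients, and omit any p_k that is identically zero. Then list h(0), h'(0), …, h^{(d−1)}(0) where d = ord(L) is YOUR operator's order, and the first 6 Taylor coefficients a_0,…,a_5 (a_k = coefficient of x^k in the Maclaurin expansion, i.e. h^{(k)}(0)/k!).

L = -27 + 9·Dx - 3·Dx^2 + Dx^3  (order 3).
h: a_k = -3, 0, -27/2, -27, -81/8, 0, …
ICs: h(0) = -3, h′(0) = 0, h′′(0) = -27.

f: a_k = 0, 9, 0, -27/2, 0, 243/40, …
g: a_k = -3, -9, -27/2, -27/2, -81/8, -243/40, …
L₀ := lclm(L_f,L_g); ord L₀ ≤ 2+1.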